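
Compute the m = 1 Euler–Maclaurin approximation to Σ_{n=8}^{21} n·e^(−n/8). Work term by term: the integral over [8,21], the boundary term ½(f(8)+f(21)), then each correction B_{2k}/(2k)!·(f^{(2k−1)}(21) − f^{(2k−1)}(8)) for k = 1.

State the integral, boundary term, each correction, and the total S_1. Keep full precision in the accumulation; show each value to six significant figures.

S_1 ≈ 32.5049

∫_8^21 x·e^(−x/8) dx evaluates to 30.2825.
½[f(8) + f(21)] = ½[2.94304 + 1.52123] = 2.23214.
So far: 32.5147.
Order-1 term: 1/12 · (-0.117715 − 0.00000) = -0.00980955.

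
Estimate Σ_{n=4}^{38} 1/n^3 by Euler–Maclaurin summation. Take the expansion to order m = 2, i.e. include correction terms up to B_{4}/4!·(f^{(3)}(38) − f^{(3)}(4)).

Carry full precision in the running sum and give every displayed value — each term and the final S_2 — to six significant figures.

The integral term ∫_4^38 1/x^3 dx = 0.0309037.
½[f(4) + f(38)] = ½[0.0156250 + 1.82242e-05] = 0.00782161.
Integral + boundary = 0.0387254.
Correction k=1: B_{2}/2! · (f^{(1)}(38) − f^{(1)}(4)) = 1/12 · (-1.43876e-06 − (-0.0117188)) = 0.000976443.
After k=1: 0.0397018.
Correction k=2: B_{4}/4! · (f^{(3)}(38) − f^{(3)}(4)) = −1/720 · (-1.99274e-08 − (-0.0146484)) = -2.03450e-05.

S_2 ≈ 0.0396814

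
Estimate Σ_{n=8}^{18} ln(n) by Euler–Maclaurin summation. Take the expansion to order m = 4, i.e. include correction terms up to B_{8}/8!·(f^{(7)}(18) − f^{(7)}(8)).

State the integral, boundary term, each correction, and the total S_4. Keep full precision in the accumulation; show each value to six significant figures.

S_4 ≈ 27.8703

The integral term ∫_8^18 ln(x) dx = 25.3912.
Endpoint term: (f(8) + f(18))/2 = (2.07944 + 2.89037)/2 = 2.48491.
Running total after boundary: 27.8761.
Correction k=1: B_{2}/2! · (f^{(1)}(18) − f^{(1)}(8)) = 1/12 · (0.0555556 − 0.125000) = -0.00578704.
Running total after k=1: 27.8703.
Correction k=2: B_{4}/4! · (f^{(3)}(18) − f^{(3)}(8)) = −1/720 · (0.000342936 − 0.00390625) = 4.94905e-06.
Running total after k=2: 27.8703.
Correction k=3: B_{6}/6! · (f^{(5)}(18) − f^{(5)}(8)) = 1/30240 · (1.27013e-05 − 0.000732422) = -2.38003e-08.
Running total after k=3: 27.8703.
Correction k=4: B_{8}/8! · (f^{(7)}(18) − f^{(7)}(8)) = −1/1209600 · (1.17605e-06 − 0.000343323) = 2.82859e-10.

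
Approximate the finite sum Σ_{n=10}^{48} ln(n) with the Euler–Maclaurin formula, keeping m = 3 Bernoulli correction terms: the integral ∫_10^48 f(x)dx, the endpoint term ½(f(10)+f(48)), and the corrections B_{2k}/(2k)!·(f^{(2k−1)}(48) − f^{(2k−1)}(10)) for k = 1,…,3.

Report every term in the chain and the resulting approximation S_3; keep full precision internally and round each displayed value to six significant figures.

The integral term ∫_10^48 ln(x) dx = 124.792.
½[f(10) + f(48)] = ½[2.30259 + 3.87120] = 3.08689.
So far: 127.879.
Order-1 term: 1/12 · (0.0208333 − 0.100000) = -0.00659722.
Running total after k=1: 127.872.
Order-2 term: −1/720 · (1.80845e-05 − 0.00200000) = 2.75266e-06.
Running total after k=2: 127.872.
Order-3 term: 1/30240 · (9.41901e-08 − 0.000240000) = -7.93339e-09.

S_3 ≈ 127.872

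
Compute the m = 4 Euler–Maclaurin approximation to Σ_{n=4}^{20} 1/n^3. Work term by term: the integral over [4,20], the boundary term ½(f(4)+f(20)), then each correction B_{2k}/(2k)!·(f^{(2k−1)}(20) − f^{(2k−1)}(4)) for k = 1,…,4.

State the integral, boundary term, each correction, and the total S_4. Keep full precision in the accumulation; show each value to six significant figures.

∫_4^20 1/x^3 dx evaluates to 0.0300000.
Endpoint term: (f(4) + f(20))/2 = (0.0156250 + 0.000125000)/2 = 0.00787500.
Running total after boundary: 0.0378750.
Order-1 term: 1/12 · (-1.87500e-05 − (-0.0117188)) = 0.000975000.
After k=1: 0.0388500.
Order-2 term: −1/720 · (-9.37500e-07 − (-0.0146484)) = -2.03437e-05.
After k=2: 0.0388297.
Order-3 term: 1/30240 · (-9.84375e-08 − (-0.0384521)) = 1.27156e-06.
After k=3: 0.0388309.
Order-4 term: −1/1209600 · (-1.77188e-08 − (-0.173035)) = -1.43051e-07.

S_4 ≈ 0.0388308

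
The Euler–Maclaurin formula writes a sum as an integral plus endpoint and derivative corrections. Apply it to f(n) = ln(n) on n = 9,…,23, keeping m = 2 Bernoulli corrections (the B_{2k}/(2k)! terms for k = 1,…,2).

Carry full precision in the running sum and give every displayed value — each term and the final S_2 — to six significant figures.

S_2 ≈ 41.0021

The integral term ∫_9^23 ln(x) dx = 38.3413.
½[f(9) + f(23)] = ½[2.19722 + 3.13549] = 2.66636.
Running total after boundary: 41.0077.
k=1: B_{2}/(2)! × [f^{(1)}(23) − f^{(1)}(9)] = 1/12 × (0.0434783 − 0.111111) = -0.00563607.
After k=1: 41.0021.
k=2: B_{4}/(4)! × [f^{(3)}(23) − f^{(3)}(9)] = −1/720 × (0.000164379 − 0.00274348) = 3.58209e-06.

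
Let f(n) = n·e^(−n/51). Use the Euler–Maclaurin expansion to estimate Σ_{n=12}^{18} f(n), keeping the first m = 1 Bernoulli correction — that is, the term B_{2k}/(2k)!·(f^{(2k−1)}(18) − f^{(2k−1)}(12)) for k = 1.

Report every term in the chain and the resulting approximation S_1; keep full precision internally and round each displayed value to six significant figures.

S_1 ≈ 77.8957

∫_12^18 x·e^(−x/51) dx evaluates to 66.8426.
Endpoint term: (f(12) + f(18))/2 = (9.48406 + 12.6471)/2 = 11.0656.
So far: 77.9082.
k=1: B_{2}/(2)! × [f^{(1)}(18) − f^{(1)}(12)] = 1/12 × (0.454636 − 0.604376) = -0.0124784.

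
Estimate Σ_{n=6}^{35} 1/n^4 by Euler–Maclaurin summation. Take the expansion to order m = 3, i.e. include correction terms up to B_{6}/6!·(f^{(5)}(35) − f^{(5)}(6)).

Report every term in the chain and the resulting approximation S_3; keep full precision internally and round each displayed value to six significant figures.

S_3 ≈ 0.00196386

The integral term ∫_6^35 1/x^4 dx = 0.00153544.
½[f(6) + f(35)] = ½[0.000771605 + 6.66389e-07] = 0.000386136.
So far: 0.00192157.
Correction k=1: B_{2}/2! · (f^{(1)}(35) − f^{(1)}(6)) = 1/12 · (-7.61587e-08 − (-0.000514403)) = 4.28606e-05.
After k=1: 0.00196443.
Correction k=2: B_{4}/4! · (f^{(3)}(35) − f^{(3)}(6)) = −1/720 · (-1.86511e-09 − (-0.000428669)) = -5.95372e-07.
After k=2: 0.00196384.
Correction k=3: B_{6}/6! · (f^{(5)}(35) − f^{(5)}(6)) = 1/30240 · (-8.52623e-11 − (-0.000666819)) = 2.20509e-08.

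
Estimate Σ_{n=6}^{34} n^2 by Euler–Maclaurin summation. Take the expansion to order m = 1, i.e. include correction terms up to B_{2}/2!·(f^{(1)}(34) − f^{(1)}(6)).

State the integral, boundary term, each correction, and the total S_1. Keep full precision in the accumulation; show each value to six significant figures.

The integral term ∫_6^34 x^2 dx = 13029.3.
Boundary: ½(f(6) + f(34)) = ½(36.0000 + 1156.00) = 596.000.
Integral + boundary = 13625.3.
Order-1 term: 1/12 · (68.0000 − 12.0000) = 4.66667.

S_1 ≈ 13630.0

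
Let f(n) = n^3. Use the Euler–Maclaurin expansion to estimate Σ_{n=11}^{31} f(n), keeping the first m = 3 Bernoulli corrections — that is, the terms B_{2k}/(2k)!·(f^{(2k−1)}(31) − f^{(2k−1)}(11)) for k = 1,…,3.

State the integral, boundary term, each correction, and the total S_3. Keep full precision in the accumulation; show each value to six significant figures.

Integral: ∫_11^31 x^3 dx = 227220.
Endpoint term: (f(11) + f(31))/2 = (1331.00 + 29791.0)/2 = 15561.0.
Running total after boundary: 242781.
Correction k=1: B_{2}/2! · (f^{(1)}(31) − f^{(1)}(11)) = 1/12 · (2883.00 − 363.000) = 210.000.
Running total after k=1: 242991.
Correction k=2: B_{4}/4! · (f^{(3)}(31) − f^{(3)}(11)) = −1/720 · (6.00000 − 6.00000) = 0.00000.
Running total after k=2: 242991.
Correction k=3: B_{6}/6! · (f^{(5)}(31) − f^{(5)}(11)) = 1/30240 · (0.00000 − 0.00000) = 0.00000.

S_3 ≈ 242991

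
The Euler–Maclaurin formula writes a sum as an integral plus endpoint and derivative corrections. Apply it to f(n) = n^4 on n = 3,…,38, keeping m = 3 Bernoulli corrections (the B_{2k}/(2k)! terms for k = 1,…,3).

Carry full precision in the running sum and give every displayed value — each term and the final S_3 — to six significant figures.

∫_3^38 x^4 dx evaluates to 1.58470e+07.
½[f(3) + f(38)] = ½[81.0000 + 2.08514e+06] = 1.04261e+06.
Running total after boundary: 1.68896e+07.
Order-1 term: 1/12 · (219488 − 108.000) = 18281.7.
Running total after k=1: 1.69079e+07.
Order-2 term: −1/720 · (912.000 − 72.0000) = -1.16667.
Running total after k=2: 1.69079e+07.
Order-3 term: 1/30240 · (0.00000 − 0.00000) = 0.00000.

S_3 ≈ 1.69079e+07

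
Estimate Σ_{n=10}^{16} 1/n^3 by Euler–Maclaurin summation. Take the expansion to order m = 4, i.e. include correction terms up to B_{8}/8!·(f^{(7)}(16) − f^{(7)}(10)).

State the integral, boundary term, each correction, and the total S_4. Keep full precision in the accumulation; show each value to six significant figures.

The integral term ∫_10^16 1/x^3 dx = 0.00304688.
Endpoint term: (f(10) + f(16))/2 = (0.00100000 + 0.000244141)/2 = 0.000622070.
Integral + boundary = 0.00366895.
Correction k=1: B_{2}/2! · (f^{(1)}(16) − f^{(1)}(10)) = 1/12 · (-4.57764e-05 − (-0.000300000)) = 2.11853e-05.
Running total after k=1: 0.00369013.
Correction k=2: B_{4}/4! · (f^{(3)}(16) − f^{(3)}(10)) = −1/720 · (-3.57628e-06 − (-6.00000e-05)) = -7.83663e-08.
Running total after k=2: 0.00369005.
Correction k=3: B_{6}/6! · (f^{(5)}(16) − f^{(5)}(10)) = 1/30240 · (-5.86733e-07 − (-2.52000e-05)) = 8.13931e-10.
Running total after k=3: 0.00369005.
Correction k=4: B_{8}/8! · (f^{(7)}(16) − f^{(7)}(10)) = −1/1209600 · (-1.65019e-07 − (-1.81440e-05)) = -1.48636e-11.

S_4 ≈ 0.00369005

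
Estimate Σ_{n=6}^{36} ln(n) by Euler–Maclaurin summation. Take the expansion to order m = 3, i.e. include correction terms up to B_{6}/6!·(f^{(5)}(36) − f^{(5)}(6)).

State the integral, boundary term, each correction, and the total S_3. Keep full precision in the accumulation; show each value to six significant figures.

Integral: ∫_6^36 ln(x) dx = 88.2561.
½[f(6) + f(36)] = ½[1.79176 + 3.58352] = 2.68764.
Integral + boundary = 90.9438.
Order-1 term: 1/12 · (0.0277778 − 0.166667) = -0.0115741.
Running total after k=1: 90.9322.
Order-2 term: −1/720 · (4.28669e-05 − 0.00925926) = 1.28005e-05.
Running total after k=2: 90.9322.
Order-3 term: 1/30240 · (3.96916e-07 − 0.00308642) = -1.02051e-07.

S_3 ≈ 90.9322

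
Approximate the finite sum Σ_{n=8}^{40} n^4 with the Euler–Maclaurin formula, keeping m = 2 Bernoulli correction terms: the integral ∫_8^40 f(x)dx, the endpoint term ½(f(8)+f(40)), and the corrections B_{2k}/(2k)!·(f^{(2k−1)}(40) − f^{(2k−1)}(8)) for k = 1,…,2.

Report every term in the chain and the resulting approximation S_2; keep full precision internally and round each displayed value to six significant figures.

S_2 ≈ 2.17767e+07

∫_8^40 x^4 dx evaluates to 2.04734e+07.
Boundary: ½(f(8) + f(40)) = ½(4096.00 + 2.56000e+06) = 1.28205e+06.
So far: 2.17555e+07.
k=1: B_{2}/(2)! × [f^{(1)}(40) − f^{(1)}(8)] = 1/12 × (256000 − 2048.00) = 21162.7.
After k=1: 2.17767e+07.
k=2: B_{4}/(4)! × [f^{(3)}(40) − f^{(3)}(8)] = −1/720 × (960.000 − 192.000) = -1.06667.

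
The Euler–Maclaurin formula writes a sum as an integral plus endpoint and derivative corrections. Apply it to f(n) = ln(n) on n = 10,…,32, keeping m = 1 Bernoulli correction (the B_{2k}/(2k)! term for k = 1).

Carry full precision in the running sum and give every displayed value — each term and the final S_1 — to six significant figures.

∫_10^32 ln(x) dx evaluates to 65.8777.
Boundary: ½(f(10) + f(32)) = ½(2.30259 + 3.46574) = 2.88416.
Integral + boundary = 68.7619.
Order-1 term: 1/12 · (0.0312500 − 0.100000) = -0.00572917.

S_1 ≈ 68.7561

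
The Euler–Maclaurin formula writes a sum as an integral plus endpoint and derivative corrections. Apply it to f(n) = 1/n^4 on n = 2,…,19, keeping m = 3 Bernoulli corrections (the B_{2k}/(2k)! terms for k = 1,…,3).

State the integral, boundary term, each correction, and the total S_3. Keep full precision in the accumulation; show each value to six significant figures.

S_3 ≈ 0.0824204

∫_2^19 1/x^4 dx evaluates to 0.0416181.
½[f(2) + f(19)] = ½[0.0625000 + 7.67336e-06] = 0.0312538.
Running total after boundary: 0.0728719.
Order-1 term: 1/12 · (-1.61544e-06 − (-0.125000)) = 0.0104165.
Running total after k=1: 0.0832884.
Order-2 term: −1/720 · (-1.34247e-07 − (-0.937500)) = -0.00130208.
Running total after k=2: 0.0819864.
Order-3 term: 1/30240 · (-2.08251e-08 − (-13.1250)) = 0.000434028.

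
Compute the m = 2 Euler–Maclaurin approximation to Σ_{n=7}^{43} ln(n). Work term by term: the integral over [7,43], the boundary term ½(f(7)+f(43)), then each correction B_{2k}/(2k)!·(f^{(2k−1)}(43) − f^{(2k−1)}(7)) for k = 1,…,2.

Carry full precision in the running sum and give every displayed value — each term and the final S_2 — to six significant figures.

S_2 ≈ 114.954

Integral: ∫_7^43 ln(x) dx = 112.110.
Endpoint term: (f(7) + f(43))/2 = (1.94591 + 3.76120)/2 = 2.85356.
Integral + boundary = 114.964.
k=1: B_{2}/(2)! × [f^{(1)}(43) − f^{(1)}(7)] = 1/12 × (0.0232558 − 0.142857) = -0.00996678.
After k=1: 114.954.
k=2: B_{4}/(4)! × [f^{(3)}(43) − f^{(3)}(7)] = −1/720 × (2.51550e-05 − 0.00583090) = 8.06354e-06.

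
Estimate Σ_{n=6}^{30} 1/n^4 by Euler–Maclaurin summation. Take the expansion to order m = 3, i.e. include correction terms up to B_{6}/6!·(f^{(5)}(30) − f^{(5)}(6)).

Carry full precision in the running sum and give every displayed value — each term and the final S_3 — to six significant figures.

S_3 ≈ 0.00195956

The integral term ∫_6^30 1/x^4 dx = 0.00153086.
Endpoint term: (f(6) + f(30))/2 = (0.000771605 + 1.23457e-06)/2 = 0.000386420.
So far: 0.00191728.
Correction k=1: B_{2}/2! · (f^{(1)}(30) − f^{(1)}(6)) = 1/12 · (-1.64609e-07 − (-0.000514403)) = 4.28532e-05.
Partial sum through k=1: 0.00196014.
Correction k=2: B_{4}/4! · (f^{(3)}(30) − f^{(3)}(6)) = −1/720 · (-5.48697e-09 − (-0.000428669)) = -5.95367e-07.
Partial sum through k=2: 0.00195954.
Correction k=3: B_{6}/6! · (f^{(5)}(30) − f^{(5)}(6)) = 1/30240 · (-3.41411e-10 − (-0.000666819)) = 2.20509e-08.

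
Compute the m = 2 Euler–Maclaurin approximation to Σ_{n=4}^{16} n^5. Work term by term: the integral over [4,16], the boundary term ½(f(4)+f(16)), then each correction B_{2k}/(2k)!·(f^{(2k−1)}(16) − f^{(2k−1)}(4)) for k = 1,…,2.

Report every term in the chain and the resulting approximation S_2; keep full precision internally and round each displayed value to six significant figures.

∫_4^16 x^5 dx evaluates to 2.79552e+06.
Endpoint term: (f(4) + f(16))/2 = (1024.00 + 1.04858e+06)/2 = 524800.
So far: 3.32032e+06.
Correction k=1: B_{2}/2! · (f^{(1)}(16) − f^{(1)}(4)) = 1/12 · (327680 − 1280.00) = 27200.0.
Running total after k=1: 3.34752e+06.
Correction k=2: B_{4}/4! · (f^{(3)}(16) − f^{(3)}(4)) = −1/720 · (15360.0 − 960.000) = -20.0000.

S_2 ≈ 3.34750e+06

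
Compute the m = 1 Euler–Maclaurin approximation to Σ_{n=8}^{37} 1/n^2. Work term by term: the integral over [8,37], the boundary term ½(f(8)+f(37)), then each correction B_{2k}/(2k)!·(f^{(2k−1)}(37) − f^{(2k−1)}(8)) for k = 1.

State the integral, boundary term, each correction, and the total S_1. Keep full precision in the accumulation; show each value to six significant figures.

Integral: ∫_8^37 1/x^2 dx = 0.0979730.
Boundary: ½(f(8) + f(37)) = ½(0.0156250 + 0.000730460) = 0.00817773.
Integral + boundary = 0.106151.
k=1: B_{2}/(2)! × [f^{(1)}(37) − f^{(1)}(8)] = 1/12 × (-3.94843e-05 − (-0.00390625)) = 0.000322230.

S_1 ≈ 0.106473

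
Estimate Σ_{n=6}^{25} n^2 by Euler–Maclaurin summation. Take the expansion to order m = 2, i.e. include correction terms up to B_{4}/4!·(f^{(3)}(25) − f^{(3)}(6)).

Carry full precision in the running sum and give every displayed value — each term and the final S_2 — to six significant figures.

S_2 ≈ 5470.00

∫_6^25 x^2 dx evaluates to 5136.33.
½[f(6) + f(25)] = ½[36.0000 + 625.000] = 330.500.
Integral + boundary = 5466.83.
Correction k=1: B_{2}/2! · (f^{(1)}(25) − f^{(1)}(6)) = 1/12 · (50.0000 − 12.0000) = 3.16667.
Partial sum through k=1: 5470.00.
Correction k=2: B_{4}/4! · (f^{(3)}(25) − f^{(3)}(6)) = −1/720 · (0.00000 − 0.00000) = 0.00000.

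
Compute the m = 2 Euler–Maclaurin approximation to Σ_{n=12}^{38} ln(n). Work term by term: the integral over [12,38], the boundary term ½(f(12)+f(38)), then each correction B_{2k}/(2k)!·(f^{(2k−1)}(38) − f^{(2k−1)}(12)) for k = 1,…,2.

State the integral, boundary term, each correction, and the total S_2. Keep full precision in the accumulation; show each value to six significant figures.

S_2 ≈ 85.4659

∫_12^38 ln(x) dx evaluates to 82.4094.
Boundary: ½(f(12) + f(38)) = ½(2.48491 + 3.63759) = 3.06125.
So far: 85.4706.
k=1: B_{2}/(2)! × [f^{(1)}(38) − f^{(1)}(12)] = 1/12 × (0.0263158 − 0.0833333) = -0.00475146.
Running total after k=1: 85.4659.
k=2: B_{4}/(4)! × [f^{(3)}(38) − f^{(3)}(12)] = −1/720 × (3.64485e-05 − 0.00115741) = 1.55689e-06.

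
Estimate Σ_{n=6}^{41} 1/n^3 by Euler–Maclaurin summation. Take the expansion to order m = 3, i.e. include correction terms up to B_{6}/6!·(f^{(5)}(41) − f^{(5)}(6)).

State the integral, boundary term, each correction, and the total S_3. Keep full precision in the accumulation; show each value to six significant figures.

Integral: ∫_6^41 1/x^3 dx = 0.0135914.
Endpoint term: (f(6) + f(41))/2 = (0.00462963 + 1.45094e-05)/2 = 0.00232207.
So far: 0.0159135.
Order-1 term: 1/12 · (-1.06166e-06 − (-0.00231481)) = 0.000192813.
Running total after k=1: 0.0161063.
Order-2 term: −1/720 · (-1.26313e-08 − (-0.00128601)) = -1.78610e-06.
Running total after k=2: 0.0161045.
Order-3 term: 1/30240 · (-3.15595e-10 − (-0.00150034)) = 4.96145e-08.

S_3 ≈ 0.0161046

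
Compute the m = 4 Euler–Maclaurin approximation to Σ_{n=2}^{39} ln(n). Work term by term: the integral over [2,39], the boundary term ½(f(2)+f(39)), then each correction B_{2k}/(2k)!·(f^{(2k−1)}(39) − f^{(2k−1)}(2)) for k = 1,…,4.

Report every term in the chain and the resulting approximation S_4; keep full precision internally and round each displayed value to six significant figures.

∫_2^39 ln(x) dx evaluates to 104.493.
Endpoint term: (f(2) + f(39))/2 = (0.693147 + 3.66356)/2 = 2.17835.
Integral + boundary = 106.671.
Order-1 term: 1/12 · (0.0256410 − 0.500000) = -0.0395299.
After k=1: 106.631.
Order-2 term: −1/720 · (3.37160e-05 − 0.250000) = 0.000347175.
After k=2: 106.632.
Order-3 term: 1/30240 · (2.66004e-07 − 0.750000) = -2.48016e-05.
After k=3: 106.632.
Order-4 term: −1/1209600 · (5.24663e-09 − 5.62500) = 4.65030e-06.

S_4 ≈ 106.632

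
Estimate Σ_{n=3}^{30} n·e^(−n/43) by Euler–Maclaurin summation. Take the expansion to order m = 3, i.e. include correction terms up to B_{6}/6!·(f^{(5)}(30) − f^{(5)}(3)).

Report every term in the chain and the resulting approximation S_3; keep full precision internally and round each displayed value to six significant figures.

The integral term ∫_3^30 x·e^(−x/43) dx = 282.293.
Endpoint term: (f(3) + f(30))/2 = (2.79783 + 14.9322)/2 = 8.86504.
Running total after boundary: 291.158.
Order-1 term: 1/12 · (0.150480 − 0.867545) = -0.0597554.
After k=1: 291.099.
Order-2 term: −1/720 · (0.000619774 − 0.00147797) = 1.19194e-06.
After k=2: 291.099.
Order-3 term: 1/30240 · (6.26373e-07 − 1.34491e-06) = -2.37612e-11.

S_3 ≈ 291.099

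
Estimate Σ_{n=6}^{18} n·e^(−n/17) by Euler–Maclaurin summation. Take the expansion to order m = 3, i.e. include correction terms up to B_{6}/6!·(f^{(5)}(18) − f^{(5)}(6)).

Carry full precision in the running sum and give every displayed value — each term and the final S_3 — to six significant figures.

Integral: ∫_6^18 x·e^(−x/17) dx = 68.3400.
½[f(6) + f(18)] = ½[4.21571 + 6.24355] = 5.22963.
So far: 73.5696.
Correction k=1: B_{2}/2! · (f^{(1)}(18) − f^{(1)}(6)) = 1/12 · (-0.0204037 − 0.454636) = -0.0395866.
After k=1: 73.5300.
Correction k=2: B_{4}/4! · (f^{(3)}(18) − f^{(3)}(6)) = −1/720 · (0.00232984 − 0.00643555) = 5.70237e-06.
After k=2: 73.5300.
Correction k=3: B_{6}/6! · (f^{(5)}(18) − f^{(5)}(6)) = 1/30240 · (1.63677e-05 − 3.90933e-05) = -7.51506e-10.

S_3 ≈ 73.5300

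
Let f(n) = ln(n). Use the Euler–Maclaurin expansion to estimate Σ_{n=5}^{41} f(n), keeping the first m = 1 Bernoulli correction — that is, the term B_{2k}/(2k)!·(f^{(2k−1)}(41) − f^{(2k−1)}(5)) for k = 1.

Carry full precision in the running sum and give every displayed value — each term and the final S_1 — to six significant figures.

∫_5^41 ln(x) dx evaluates to 108.209.
Boundary: ½(f(5) + f(41)) = ½(1.60944 + 3.71357) = 2.66150.
Integral + boundary = 110.871.
k=1: B_{2}/(2)! × [f^{(1)}(41) − f^{(1)}(5)] = 1/12 × (0.0243902 − 0.200000) = -0.0146341.

S_1 ≈ 110.856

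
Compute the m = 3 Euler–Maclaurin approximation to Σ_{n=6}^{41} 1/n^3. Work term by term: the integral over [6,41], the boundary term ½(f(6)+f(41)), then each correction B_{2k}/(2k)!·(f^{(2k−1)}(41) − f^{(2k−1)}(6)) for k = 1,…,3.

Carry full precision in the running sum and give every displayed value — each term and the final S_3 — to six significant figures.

S_3 ≈ 0.0161046

Integral: ∫_6^41 1/x^3 dx = 0.0135914.
Endpoint term: (f(6) + f(41))/2 = (0.00462963 + 1.45094e-05)/2 = 0.00232207.
So far: 0.0159135.
Correction k=1: B_{2}/2! · (f^{(1)}(41) − f^{(1)}(6)) = 1/12 · (-1.06166e-06 − (-0.00231481)) = 0.000192813.
Partial sum through k=1: 0.0161063.
Correction k=2: B_{4}/4! · (f^{(3)}(41) − f^{(3)}(6)) = −1/720 · (-1.26313e-08 − (-0.00128601)) = -1.78610e-06.
Partial sum through k=2: 0.0161045.
Correction k=3: B_{6}/6! · (f^{(5)}(41) − f^{(5)}(6)) = 1/30240 · (-3.15595e-10 − (-0.00150034)) = 4.96145e-08.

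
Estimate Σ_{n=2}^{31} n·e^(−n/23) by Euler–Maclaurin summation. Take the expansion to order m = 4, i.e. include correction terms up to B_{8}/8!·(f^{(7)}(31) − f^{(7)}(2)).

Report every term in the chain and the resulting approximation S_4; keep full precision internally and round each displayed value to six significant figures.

S_4 ≈ 209.302

∫_2^31 x·e^(−x/23) dx evaluates to 204.435.
Boundary: ½(f(2) + f(31)) = ½(1.83343 + 8.05394) = 4.94369.
Integral + boundary = 209.379.
Order-1 term: 1/12 · (-0.0903668 − 0.837002) = -0.0772808.
Partial sum through k=1: 209.302.
Order-2 term: −1/720 · (0.000811422 − 0.00504808) = 5.88425e-06.
Partial sum through k=2: 209.302.
Order-3 term: 1/30240 · (3.39068e-06 − 1.60944e-05) = -4.20096e-10.
Partial sum through k=3: 209.302.
Order-4 term: −1/1209600 · (9.91962e-09 − 4.28092e-08) = 2.71905e-14.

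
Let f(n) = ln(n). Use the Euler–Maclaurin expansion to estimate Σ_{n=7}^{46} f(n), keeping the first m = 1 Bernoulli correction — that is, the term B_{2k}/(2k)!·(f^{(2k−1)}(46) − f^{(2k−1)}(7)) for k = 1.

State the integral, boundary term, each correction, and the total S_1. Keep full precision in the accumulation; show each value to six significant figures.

S_1 ≈ 126.373

∫_7^46 ln(x) dx evaluates to 123.496.
Boundary: ½(f(7) + f(46)) = ½(1.94591 + 3.82864) = 2.88728.
Running total after boundary: 126.383.
Order-1 term: 1/12 · (0.0217391 − 0.142857) = -0.0100932.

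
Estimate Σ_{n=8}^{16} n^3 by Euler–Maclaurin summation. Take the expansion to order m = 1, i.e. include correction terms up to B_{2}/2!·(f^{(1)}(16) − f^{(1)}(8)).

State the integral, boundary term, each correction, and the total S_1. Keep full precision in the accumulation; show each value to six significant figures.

S_1 ≈ 17712.0

The integral term ∫_8^16 x^3 dx = 15360.0.
½[f(8) + f(16)] = ½[512.000 + 4096.00] = 2304.00.
So far: 17664.0.
k=1: B_{2}/(2)! × [f^{(1)}(16) − f^{(1)}(8)] = 1/12 × (768.000 − 192.000) = 48.0000.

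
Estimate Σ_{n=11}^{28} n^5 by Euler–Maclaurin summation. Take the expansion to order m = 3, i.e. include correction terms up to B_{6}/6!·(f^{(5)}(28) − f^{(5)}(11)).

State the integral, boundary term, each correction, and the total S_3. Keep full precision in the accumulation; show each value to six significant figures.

The integral term ∫_11^28 x^5 dx = 8.00198e+07.
Endpoint term: (f(11) + f(28))/2 = (161051 + 1.72104e+07)/2 = 8.68571e+06.
Running total after boundary: 8.87055e+07.
Order-1 term: 1/12 · (3.07328e+06 − 73205.0) = 250006.
After k=1: 8.89555e+07.
Order-2 term: −1/720 · (47040.0 − 7260.00) = -55.2500.
After k=2: 8.89555e+07.
Order-3 term: 1/30240 · (120.000 − 120.000) = 0.00000.

S_3 ≈ 8.89555e+07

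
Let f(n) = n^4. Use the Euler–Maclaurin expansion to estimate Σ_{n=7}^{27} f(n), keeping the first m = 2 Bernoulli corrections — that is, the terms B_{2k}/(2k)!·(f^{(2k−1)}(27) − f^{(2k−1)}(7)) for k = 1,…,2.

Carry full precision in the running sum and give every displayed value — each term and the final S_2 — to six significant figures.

S_2 ≈ 3.13979e+06

The integral term ∫_7^27 x^4 dx = 2.86642e+06.
½[f(7) + f(27)] = ½[2401.00 + 531441] = 266921.
Integral + boundary = 3.13334e+06.
k=1: B_{2}/(2)! × [f^{(1)}(27) − f^{(1)}(7)] = 1/12 × (78732.0 − 1372.00) = 6446.67.
Partial sum through k=1: 3.13979e+06.
k=2: B_{4}/(4)! × [f^{(3)}(27) − f^{(3)}(7)] = −1/720 × (648.000 − 168.000) = -0.666667.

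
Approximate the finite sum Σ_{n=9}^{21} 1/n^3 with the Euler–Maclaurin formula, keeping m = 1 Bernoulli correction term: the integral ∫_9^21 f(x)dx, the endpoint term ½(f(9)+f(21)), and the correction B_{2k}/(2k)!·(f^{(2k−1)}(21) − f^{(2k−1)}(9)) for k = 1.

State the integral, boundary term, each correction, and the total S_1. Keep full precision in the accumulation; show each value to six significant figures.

S_1 ≈ 0.00581573

Integral: ∫_9^21 1/x^3 dx = 0.00503905.
Boundary: ½(f(9) + f(21)) = ½(0.00137174 + 0.000107980) = 0.000739861.
Integral + boundary = 0.00577891.
k=1: B_{2}/(2)! × [f^{(1)}(21) − f^{(1)}(9)] = 1/12 × (-1.54257e-05 − (-0.000457247)) = 3.68185e-05.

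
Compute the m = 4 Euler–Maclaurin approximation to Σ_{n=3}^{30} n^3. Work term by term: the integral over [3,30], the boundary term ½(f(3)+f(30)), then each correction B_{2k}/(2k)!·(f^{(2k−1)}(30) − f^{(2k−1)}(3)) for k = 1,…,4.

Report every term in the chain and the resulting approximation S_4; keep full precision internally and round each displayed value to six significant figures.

S_4 ≈ 216216

∫_3^30 x^3 dx evaluates to 202480.
Endpoint term: (f(3) + f(30))/2 = (27.0000 + 27000.0)/2 = 13513.5.
Integral + boundary = 215993.
k=1: B_{2}/(2)! × [f^{(1)}(30) − f^{(1)}(3)] = 1/12 × (2700.00 − 27.0000) = 222.750.
Running total after k=1: 216216.
k=2: B_{4}/(4)! × [f^{(3)}(30) − f^{(3)}(3)] = −1/720 × (6.00000 − 6.00000) = 0.00000.
Running total after k=2: 216216.
k=3: B_{6}/(6)! × [f^{(5)}(30) − f^{(5)}(3)] = 1/30240 × (0.00000 − 0.00000) = 0.00000.
Running total after k=3: 216216.
k=4: B_{8}/(8)! × [f^{(7)}(30) − f^{(7)}(3)] = −1/1209600 × (0.00000 − 0.00000) = 0.00000.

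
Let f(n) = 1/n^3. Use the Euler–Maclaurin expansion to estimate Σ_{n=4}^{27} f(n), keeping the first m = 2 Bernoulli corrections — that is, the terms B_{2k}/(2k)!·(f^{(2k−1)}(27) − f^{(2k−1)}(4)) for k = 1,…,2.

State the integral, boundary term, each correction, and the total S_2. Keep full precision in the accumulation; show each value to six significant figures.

The integral term ∫_4^27 1/x^3 dx = 0.0305641.
Boundary: ½(f(4) + f(27)) = ½(0.0156250 + 5.08053e-05) = 0.00783790.
Integral + boundary = 0.0384020.
Order-1 term: 1/12 · (-5.64503e-06 − (-0.0117188)) = 0.000976092.
Partial sum through k=1: 0.0393781.
Order-2 term: −1/720 · (-1.54870e-07 − (-0.0146484)) = -2.03448e-05.

S_2 ≈ 0.0393578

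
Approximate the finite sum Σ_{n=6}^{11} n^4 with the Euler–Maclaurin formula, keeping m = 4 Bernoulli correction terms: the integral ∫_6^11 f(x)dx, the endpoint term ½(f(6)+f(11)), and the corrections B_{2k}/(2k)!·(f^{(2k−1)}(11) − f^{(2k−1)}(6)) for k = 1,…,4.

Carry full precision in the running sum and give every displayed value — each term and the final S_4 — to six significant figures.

The integral term ∫_6^11 x^4 dx = 30655.0.
Boundary: ½(f(6) + f(11)) = ½(1296.00 + 14641.0) = 7968.50.
Running total after boundary: 38623.5.
Correction k=1: B_{2}/2! · (f^{(1)}(11) − f^{(1)}(6)) = 1/12 · (5324.00 − 864.000) = 371.667.
After k=1: 38995.2.
Correction k=2: B_{4}/4! · (f^{(3)}(11) − f^{(3)}(6)) = −1/720 · (264.000 − 144.000) = -0.166667.
After k=2: 38995.0.
Correction k=3: B_{6}/6! · (f^{(5)}(11) − f^{(5)}(6)) = 1/30240 · (0.00000 − 0.00000) = 0.00000.
After k=3: 38995.0.
Correction k=4: B_{8}/8! · (f^{(7)}(11) − f^{(7)}(6)) = −1/1209600 · (0.00000 − 0.00000) = 0.00000.

S_4 ≈ 38995.0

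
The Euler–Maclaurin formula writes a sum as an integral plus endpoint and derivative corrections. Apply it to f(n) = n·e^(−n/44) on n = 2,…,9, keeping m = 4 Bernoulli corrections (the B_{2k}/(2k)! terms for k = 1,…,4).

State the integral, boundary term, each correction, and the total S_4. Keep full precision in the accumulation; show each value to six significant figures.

S_4 ≈ 38.0395

∫_2^9 x·e^(−x/44) dx evaluates to 33.4383.
Endpoint term: (f(2) + f(9))/2 = (1.91113 + 7.33516)/2 = 4.62314.
Running total after boundary: 38.0615.
Order-1 term: 1/12 · (0.648310 − 0.912128) = -0.0219849.
Running total after k=1: 38.0395.
Order-2 term: −1/720 · (0.00117683 − 0.00145829) = 3.90919e-07.
Running total after k=2: 38.0395.
Order-3 term: 1/30240 · (1.04276e-06 − 1.26314e-06) = -7.28765e-12.
Running total after k=3: 38.0395.
Order-4 term: −1/1209600 · (7.63255e-10 − 9.15824e-10) = 1.26132e-16.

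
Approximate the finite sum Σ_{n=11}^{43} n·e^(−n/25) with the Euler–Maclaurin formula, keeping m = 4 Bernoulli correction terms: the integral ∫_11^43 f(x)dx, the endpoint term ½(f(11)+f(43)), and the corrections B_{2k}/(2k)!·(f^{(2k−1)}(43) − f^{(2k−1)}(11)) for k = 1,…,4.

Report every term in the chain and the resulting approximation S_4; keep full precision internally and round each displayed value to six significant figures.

∫_11^43 x·e^(−x/25) dx evaluates to 275.220.
½[f(11) + f(43)] = ½[7.08440 + 7.69984] = 7.39212.
Running total after boundary: 282.612.
Order-1 term: 1/12 · (-0.128928 − 0.360660) = -0.0407990.
Partial sum through k=1: 282.572.
Order-2 term: −1/720 · (0.000366727 − 0.00263797) = 3.15451e-06.
Partial sum through k=2: 282.572.
Order-3 term: 1/30240 · (1.50358e-06 − 7.51822e-06) = -1.98897e-10.
Partial sum through k=3: 282.572.
Order-4 term: −1/1209600 · (3.87264e-09 − 1.73051e-08) = 1.11049e-14.

S_4 ≈ 282.572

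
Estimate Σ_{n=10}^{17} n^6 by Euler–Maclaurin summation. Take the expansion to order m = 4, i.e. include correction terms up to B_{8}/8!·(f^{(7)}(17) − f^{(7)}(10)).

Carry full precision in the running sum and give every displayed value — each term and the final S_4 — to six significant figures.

Integral: ∫_10^17 x^6 dx = 5.71912e+07.
Endpoint term: (f(10) + f(17))/2 = (1.00000e+06 + 2.41376e+07)/2 = 1.25688e+07.
Running total after boundary: 6.97600e+07.
Correction k=1: B_{2}/2! · (f^{(1)}(17) − f^{(1)}(10)) = 1/12 · (8.51914e+06 − 600000) = 659928.
Partial sum through k=1: 7.04200e+07.
Correction k=2: B_{4}/4! · (f^{(3)}(17) − f^{(3)}(10)) = −1/720 · (589560 − 120000) = -652.167.
Partial sum through k=2: 7.04193e+07.
Correction k=3: B_{6}/6! · (f^{(5)}(17) − f^{(5)}(10)) = 1/30240 · (12240.0 − 7200.00) = 0.166667.
Partial sum through k=3: 7.04193e+07.
Correction k=4: B_{8}/8! · (f^{(7)}(17) − f^{(7)}(10)) = −1/1209600 · (0.00000 − 0.00000) = 0.00000.

S_4 ≈ 7.04193e+07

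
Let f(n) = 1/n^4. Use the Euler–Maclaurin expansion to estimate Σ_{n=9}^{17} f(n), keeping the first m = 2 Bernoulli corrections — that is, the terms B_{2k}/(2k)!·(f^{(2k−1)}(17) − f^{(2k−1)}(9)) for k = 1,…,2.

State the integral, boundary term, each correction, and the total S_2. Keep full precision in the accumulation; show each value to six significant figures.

S_2 ≈ 0.000476970

The integral term ∫_9^17 1/x^4 dx = 0.000389400.
Boundary: ½(f(9) + f(17)) = ½(0.000152416 + 1.19730e-05) = 8.21944e-05.
Integral + boundary = 0.000471595.
Correction k=1: B_{2}/2! · (f^{(1)}(17) − f^{(1)}(9)) = 1/12 · (-2.81719e-06 − (-6.77404e-05)) = 5.41026e-06.
Partial sum through k=1: 0.000477005.
Correction k=2: B_{4}/4! · (f^{(3)}(17) − f^{(3)}(9)) = −1/720 · (-2.92441e-07 − (-2.50890e-05)) = -3.44397e-08.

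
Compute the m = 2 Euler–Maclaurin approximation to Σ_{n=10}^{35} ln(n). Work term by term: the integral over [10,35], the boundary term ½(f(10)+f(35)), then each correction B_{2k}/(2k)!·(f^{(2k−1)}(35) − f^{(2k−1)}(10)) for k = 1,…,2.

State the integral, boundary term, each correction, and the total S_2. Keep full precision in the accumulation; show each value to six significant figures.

Integral: ∫_10^35 ln(x) dx = 76.4113.
½[f(10) + f(35)] = ½[2.30259 + 3.55535] = 2.92897.
So far: 79.3403.
k=1: B_{2}/(2)! × [f^{(1)}(35) − f^{(1)}(10)] = 1/12 × (0.0285714 − 0.100000) = -0.00595238.
Partial sum through k=1: 79.3343.
k=2: B_{4}/(4)! × [f^{(3)}(35) − f^{(3)}(10)] = −1/720 × (4.66472e-05 − 0.00200000) = 2.71299e-06.

S_2 ≈ 79.3343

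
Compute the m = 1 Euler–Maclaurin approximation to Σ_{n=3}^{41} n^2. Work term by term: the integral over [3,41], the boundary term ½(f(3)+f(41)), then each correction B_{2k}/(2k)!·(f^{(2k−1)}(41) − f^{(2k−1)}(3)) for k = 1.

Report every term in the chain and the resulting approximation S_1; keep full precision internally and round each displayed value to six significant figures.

S_1 ≈ 23816.0

∫_3^41 x^2 dx evaluates to 22964.7.
½[f(3) + f(41)] = ½[9.00000 + 1681.00] = 845.000.
So far: 23809.7.
k=1: B_{2}/(2)! × [f^{(1)}(41) − f^{(1)}(3)] = 1/12 × (82.0000 − 6.00000) = 6.33333.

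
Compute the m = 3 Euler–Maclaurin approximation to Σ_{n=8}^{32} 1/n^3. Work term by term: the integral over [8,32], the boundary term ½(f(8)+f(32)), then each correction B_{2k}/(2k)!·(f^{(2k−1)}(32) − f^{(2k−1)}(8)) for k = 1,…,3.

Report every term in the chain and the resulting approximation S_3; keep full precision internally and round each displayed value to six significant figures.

S_3 ≈ 0.00837652

The integral term ∫_8^32 1/x^3 dx = 0.00732422.
Boundary: ½(f(8) + f(32)) = ½(0.00195312 + 3.05176e-05) = 0.000991821.
Integral + boundary = 0.00831604.
Order-1 term: 1/12 · (-2.86102e-06 − (-0.000732422)) = 6.07967e-05.
After k=1: 0.00837684.
Order-2 term: −1/720 · (-5.58794e-08 − (-0.000228882)) = -3.17814e-07.
After k=2: 0.00837652.
Order-3 term: 1/30240 · (-2.29193e-09 − (-0.000150204)) = 4.96698e-09.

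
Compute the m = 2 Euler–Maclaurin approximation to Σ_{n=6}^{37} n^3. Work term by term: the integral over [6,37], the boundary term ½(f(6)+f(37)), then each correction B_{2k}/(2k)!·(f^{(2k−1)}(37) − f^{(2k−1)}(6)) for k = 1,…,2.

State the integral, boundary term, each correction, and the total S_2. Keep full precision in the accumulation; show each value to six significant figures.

The integral term ∫_6^37 x^3 dx = 468216.
½[f(6) + f(37)] = ½[216.000 + 50653.0] = 25434.5.
Running total after boundary: 493651.
k=1: B_{2}/(2)! × [f^{(1)}(37) − f^{(1)}(6)] = 1/12 × (4107.00 − 108.000) = 333.250.
After k=1: 493984.
k=2: B_{4}/(4)! × [f^{(3)}(37) − f^{(3)}(6)] = −1/720 × (6.00000 − 6.00000) = 0.00000.

S_2 ≈ 493984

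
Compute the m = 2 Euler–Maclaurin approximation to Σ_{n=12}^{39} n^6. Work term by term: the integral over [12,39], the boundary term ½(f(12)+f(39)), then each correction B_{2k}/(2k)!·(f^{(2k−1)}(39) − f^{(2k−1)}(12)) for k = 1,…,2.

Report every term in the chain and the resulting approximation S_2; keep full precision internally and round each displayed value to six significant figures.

The integral term ∫_12^39 x^6 dx = 1.95993e+10.
½[f(12) + f(39)] = ½[2.98598e+06 + 3.51874e+09] = 1.76086e+09.
Running total after boundary: 2.13602e+10.
Correction k=1: B_{2}/2! · (f^{(1)}(39) − f^{(1)}(12)) = 1/12 · (5.41345e+08 − 1.49299e+06) = 4.49877e+07.
Running total after k=1: 2.14052e+10.
Correction k=2: B_{4}/4! · (f^{(3)}(39) − f^{(3)}(12)) = −1/720 · (7.11828e+06 − 207360) = -9598.50.

S_2 ≈ 2.14052e+10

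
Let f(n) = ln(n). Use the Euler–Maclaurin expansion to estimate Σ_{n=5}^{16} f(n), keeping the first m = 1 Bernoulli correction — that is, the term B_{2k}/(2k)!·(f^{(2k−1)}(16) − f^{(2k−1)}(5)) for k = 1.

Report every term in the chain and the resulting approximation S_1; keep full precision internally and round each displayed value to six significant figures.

Integral: ∫_5^16 ln(x) dx = 25.3142.
Boundary: ½(f(5) + f(16)) = ½(1.60944 + 2.77259) = 2.19101.
Running total after boundary: 27.5052.
Order-1 term: 1/12 · (0.0625000 − 0.200000) = -0.0114583.

S_1 ≈ 27.4938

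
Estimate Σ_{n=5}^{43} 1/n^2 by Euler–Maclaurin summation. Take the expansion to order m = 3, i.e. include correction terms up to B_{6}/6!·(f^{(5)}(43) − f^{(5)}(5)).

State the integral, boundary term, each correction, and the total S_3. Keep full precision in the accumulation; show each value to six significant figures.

Integral: ∫_5^43 1/x^2 dx = 0.176744.
½[f(5) + f(43)] = ½[0.0400000 + 0.000540833] = 0.0202704.
So far: 0.197015.
Order-1 term: 1/12 · (-2.51550e-05 − (-0.0160000)) = 0.00133124.
After k=1: 0.198346.
Order-2 term: −1/720 · (-1.63256e-07 − (-0.00768000)) = -1.06664e-05.
After k=2: 0.198335.
Order-3 term: 1/30240 · (-2.64883e-09 − (-0.00921600)) = 3.04762e-07.

S_3 ≈ 0.198335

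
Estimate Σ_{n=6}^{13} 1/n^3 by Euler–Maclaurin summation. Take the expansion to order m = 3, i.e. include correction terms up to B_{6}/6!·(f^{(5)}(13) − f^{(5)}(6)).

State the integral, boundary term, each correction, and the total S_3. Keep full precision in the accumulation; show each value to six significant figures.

Integral: ∫_6^13 1/x^3 dx = 0.0109303.
½[f(6) + f(13)] = ½[0.00462963 + 0.000455166] = 0.00254240.
Running total after boundary: 0.0134727.
Correction k=1: B_{2}/2! · (f^{(1)}(13) − f^{(1)}(6)) = 1/12 · (-0.000105038 − (-0.00231481)) = 0.000184148.
Partial sum through k=1: 0.0136569.
Correction k=2: B_{4}/4! · (f^{(3)}(13) − f^{(3)}(6)) = −1/720 · (-1.24306e-05 − (-0.00128601)) = -1.76886e-06.
Partial sum through k=2: 0.0136551.
Correction k=3: B_{6}/6! · (f^{(5)}(13) − f^{(5)}(6)) = 1/30240 · (-3.08925e-06 − (-0.00150034)) = 4.95124e-08.

S_3 ≈ 0.0136551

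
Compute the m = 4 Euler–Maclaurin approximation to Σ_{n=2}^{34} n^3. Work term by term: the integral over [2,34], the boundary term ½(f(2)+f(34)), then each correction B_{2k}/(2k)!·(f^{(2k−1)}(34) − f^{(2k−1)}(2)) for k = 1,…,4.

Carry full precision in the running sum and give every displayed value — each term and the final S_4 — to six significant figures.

Integral: ∫_2^34 x^3 dx = 334080.
Endpoint term: (f(2) + f(34))/2 = (8.00000 + 39304.0)/2 = 19656.0.
Integral + boundary = 353736.
Correction k=1: B_{2}/2! · (f^{(1)}(34) − f^{(1)}(2)) = 1/12 · (3468.00 − 12.0000) = 288.000.
After k=1: 354024.
Correction k=2: B_{4}/4! · (f^{(3)}(34) − f^{(3)}(2)) = −1/720 · (6.00000 − 6.00000) = 0.00000.
After k=2: 354024.
Correction k=3: B_{6}/6! · (f^{(5)}(34) − f^{(5)}(2)) = 1/30240 · (0.00000 − 0.00000) = 0.00000.
After k=3: 354024.
Correction k=4: B_{8}/8! · (f^{(7)}(34) − f^{(7)}(2)) = −1/1209600 · (0.00000 − 0.00000) = 0.00000.

S_4 ≈ 354024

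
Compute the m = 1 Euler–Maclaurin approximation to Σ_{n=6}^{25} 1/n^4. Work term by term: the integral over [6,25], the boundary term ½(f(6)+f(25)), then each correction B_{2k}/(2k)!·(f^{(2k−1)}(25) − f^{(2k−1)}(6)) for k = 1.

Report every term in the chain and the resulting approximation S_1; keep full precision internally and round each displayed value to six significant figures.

S_1 ≈ 0.00195179

The integral term ∫_6^25 1/x^4 dx = 0.00152188.
Boundary: ½(f(6) + f(25)) = ½(0.000771605 + 2.56000e-06) = 0.000387082.
Integral + boundary = 0.00190896.
Correction k=1: B_{2}/2! · (f^{(1)}(25) − f^{(1)}(6)) = 1/12 · (-4.09600e-07 − (-0.000514403)) = 4.28328e-05.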